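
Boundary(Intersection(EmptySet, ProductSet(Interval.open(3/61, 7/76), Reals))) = EmptySet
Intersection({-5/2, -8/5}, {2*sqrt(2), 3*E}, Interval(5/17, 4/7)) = EmptySet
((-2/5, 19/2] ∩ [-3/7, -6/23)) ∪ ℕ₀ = (-2/5, -6/23) ∪ ℕ₀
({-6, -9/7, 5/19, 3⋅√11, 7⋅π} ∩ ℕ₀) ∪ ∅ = ∅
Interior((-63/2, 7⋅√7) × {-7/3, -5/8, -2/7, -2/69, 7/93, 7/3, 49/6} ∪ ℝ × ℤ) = ∅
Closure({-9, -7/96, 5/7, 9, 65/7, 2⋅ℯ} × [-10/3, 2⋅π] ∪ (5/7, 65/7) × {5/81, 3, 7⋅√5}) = ([5/7, 65/7] × {5/81, 3, 7⋅√5}) ∪ ({-9, -7/96, 5/7, 9, 65/7, 2⋅ℯ} × [-10/3, 2⋅π])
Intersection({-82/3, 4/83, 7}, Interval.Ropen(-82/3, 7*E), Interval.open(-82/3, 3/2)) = {4/83}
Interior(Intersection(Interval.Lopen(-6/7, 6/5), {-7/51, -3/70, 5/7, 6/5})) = EmptySet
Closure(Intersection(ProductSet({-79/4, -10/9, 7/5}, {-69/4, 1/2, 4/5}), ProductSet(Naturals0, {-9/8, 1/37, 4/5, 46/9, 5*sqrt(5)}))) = EmptySet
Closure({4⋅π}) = {4⋅π}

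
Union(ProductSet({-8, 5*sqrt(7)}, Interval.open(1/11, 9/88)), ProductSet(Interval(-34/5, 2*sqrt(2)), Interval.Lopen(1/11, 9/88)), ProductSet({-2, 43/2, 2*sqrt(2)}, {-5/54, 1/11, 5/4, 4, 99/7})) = Union(ProductSet({-8, 5*sqrt(7)}, Interval.open(1/11, 9/88)), ProductSet({-2, 43/2, 2*sqrt(2)}, {-5/54, 1/11, 5/4, 4, 99/7}), ProductSet(Interval(-34/5, 2*sqrt(2)), Interval.Lopen(1/11, 9/88)))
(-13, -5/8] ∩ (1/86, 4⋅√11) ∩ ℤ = ∅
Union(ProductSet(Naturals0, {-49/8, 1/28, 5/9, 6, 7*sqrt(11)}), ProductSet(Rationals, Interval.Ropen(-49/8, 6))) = Union(ProductSet(Naturals0, {-49/8, 1/28, 5/9, 6, 7*sqrt(11)}), ProductSet(Rationals, Interval.Ropen(-49/8, 6)))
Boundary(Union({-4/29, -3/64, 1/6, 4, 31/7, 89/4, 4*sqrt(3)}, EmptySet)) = {-4/29, -3/64, 1/6, 4, 31/7, 89/4, 4*sqrt(3)}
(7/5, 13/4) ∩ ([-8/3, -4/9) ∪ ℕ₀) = {2, 3}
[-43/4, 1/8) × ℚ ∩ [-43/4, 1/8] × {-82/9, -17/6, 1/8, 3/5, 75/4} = [-43/4, 1/8) × {-82/9, -17/6, 1/8, 3/5, 75/4}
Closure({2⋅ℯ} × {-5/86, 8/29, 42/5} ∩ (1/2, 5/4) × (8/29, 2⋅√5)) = ∅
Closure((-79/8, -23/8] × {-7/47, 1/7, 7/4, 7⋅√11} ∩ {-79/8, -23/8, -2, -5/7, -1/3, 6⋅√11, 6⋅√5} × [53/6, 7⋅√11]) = {-23/8} × {7⋅√11}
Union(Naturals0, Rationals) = Rationals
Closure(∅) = ∅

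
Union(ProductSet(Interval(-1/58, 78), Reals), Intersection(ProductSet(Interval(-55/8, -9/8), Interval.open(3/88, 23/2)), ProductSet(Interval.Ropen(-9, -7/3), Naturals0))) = Union(ProductSet(Interval.Ropen(-55/8, -7/3), Range(1, 12, 1)), ProductSet(Interval(-1/58, 78), Reals))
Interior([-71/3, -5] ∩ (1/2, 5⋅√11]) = ∅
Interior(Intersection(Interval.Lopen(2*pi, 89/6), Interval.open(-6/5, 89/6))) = Interval.open(2*pi, 89/6)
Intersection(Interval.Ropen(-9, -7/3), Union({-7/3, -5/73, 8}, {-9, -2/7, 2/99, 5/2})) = {-9}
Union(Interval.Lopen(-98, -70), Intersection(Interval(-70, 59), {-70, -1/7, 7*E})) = Union({-1/7, 7*E}, Interval.Lopen(-98, -70))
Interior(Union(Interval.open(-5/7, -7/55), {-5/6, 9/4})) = Interval.open(-5/7, -7/55)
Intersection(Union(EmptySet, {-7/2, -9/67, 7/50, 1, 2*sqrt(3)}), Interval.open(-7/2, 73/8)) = {-9/67, 7/50, 1, 2*sqrt(3)}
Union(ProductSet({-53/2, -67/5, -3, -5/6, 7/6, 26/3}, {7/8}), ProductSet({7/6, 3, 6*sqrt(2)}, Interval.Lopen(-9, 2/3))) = Union(ProductSet({7/6, 3, 6*sqrt(2)}, Interval.Lopen(-9, 2/3)), ProductSet({-53/2, -67/5, -3, -5/6, 7/6, 26/3}, {7/8}))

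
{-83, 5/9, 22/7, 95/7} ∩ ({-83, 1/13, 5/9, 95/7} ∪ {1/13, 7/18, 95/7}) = {-83, 5/9, 95/7}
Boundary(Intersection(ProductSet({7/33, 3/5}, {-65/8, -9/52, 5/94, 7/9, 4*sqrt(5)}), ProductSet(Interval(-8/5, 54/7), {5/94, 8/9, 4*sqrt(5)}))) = ProductSet({7/33, 3/5}, {5/94, 4*sqrt(5)})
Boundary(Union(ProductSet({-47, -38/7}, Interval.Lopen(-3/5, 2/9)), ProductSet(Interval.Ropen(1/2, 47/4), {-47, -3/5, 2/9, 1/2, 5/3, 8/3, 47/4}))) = Union(ProductSet({-47, -38/7}, Interval(-3/5, 2/9)), ProductSet(Interval(1/2, 47/4), {-47, -3/5, 2/9, 1/2, 5/3, 8/3, 47/4}))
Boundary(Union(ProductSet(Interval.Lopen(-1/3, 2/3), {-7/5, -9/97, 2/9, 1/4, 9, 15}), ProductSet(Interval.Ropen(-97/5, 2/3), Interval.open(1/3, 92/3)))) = Union(ProductSet({2/3}, {-7/5, -9/97, 2/9, 1/4, 9, 15}), ProductSet({-97/5, 2/3}, Interval(1/3, 92/3)), ProductSet(Interval(-97/5, 2/3), {1/3, 92/3}), ProductSet(Interval(-1/3, 2/3), {-7/5, -9/97, 2/9, 1/4}))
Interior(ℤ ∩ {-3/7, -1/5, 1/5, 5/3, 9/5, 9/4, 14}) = ∅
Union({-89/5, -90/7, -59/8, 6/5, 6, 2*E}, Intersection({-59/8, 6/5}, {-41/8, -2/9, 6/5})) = {-89/5, -90/7, -59/8, 6/5, 6, 2*E}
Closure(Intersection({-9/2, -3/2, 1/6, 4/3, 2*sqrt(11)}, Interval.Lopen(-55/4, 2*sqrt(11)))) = {-9/2, -3/2, 1/6, 4/3, 2*sqrt(11)}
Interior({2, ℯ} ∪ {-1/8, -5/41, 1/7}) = ∅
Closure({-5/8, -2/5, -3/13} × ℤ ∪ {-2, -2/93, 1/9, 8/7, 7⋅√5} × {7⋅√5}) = ({-5/8, -2/5, -3/13} × ℤ) ∪ ({-2, -2/93, 1/9, 8/7, 7⋅√5} × {7⋅√5})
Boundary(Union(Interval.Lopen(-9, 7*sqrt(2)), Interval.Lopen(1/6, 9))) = {-9, 7*sqrt(2)}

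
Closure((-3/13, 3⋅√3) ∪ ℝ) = (-∞, ∞)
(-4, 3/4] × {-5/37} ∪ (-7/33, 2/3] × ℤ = ((-7/33, 2/3] × ℤ) ∪ ((-4, 3/4] × {-5/37})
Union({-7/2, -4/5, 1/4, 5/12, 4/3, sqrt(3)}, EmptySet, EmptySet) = {-7/2, -4/5, 1/4, 5/12, 4/3, sqrt(3)}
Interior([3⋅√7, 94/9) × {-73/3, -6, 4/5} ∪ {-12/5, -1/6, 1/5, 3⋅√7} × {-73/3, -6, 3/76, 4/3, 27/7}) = ∅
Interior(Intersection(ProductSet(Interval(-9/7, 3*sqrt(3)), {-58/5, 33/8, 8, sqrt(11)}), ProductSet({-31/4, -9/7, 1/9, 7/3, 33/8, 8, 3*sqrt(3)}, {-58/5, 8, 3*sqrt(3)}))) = EmptySet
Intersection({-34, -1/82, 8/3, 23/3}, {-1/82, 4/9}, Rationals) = {-1/82}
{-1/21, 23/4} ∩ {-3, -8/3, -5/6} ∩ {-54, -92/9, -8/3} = ∅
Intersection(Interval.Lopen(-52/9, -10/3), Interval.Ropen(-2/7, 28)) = EmptySet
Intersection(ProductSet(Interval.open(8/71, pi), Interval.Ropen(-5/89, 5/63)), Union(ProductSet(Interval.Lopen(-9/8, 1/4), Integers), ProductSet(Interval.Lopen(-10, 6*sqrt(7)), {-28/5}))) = ProductSet(Interval.Lopen(8/71, 1/4), Range(0, 1, 1))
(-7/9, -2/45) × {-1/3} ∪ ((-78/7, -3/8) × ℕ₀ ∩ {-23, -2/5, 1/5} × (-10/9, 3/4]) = ({-2/5} × {0}) ∪ ((-7/9, -2/45) × {-1/3})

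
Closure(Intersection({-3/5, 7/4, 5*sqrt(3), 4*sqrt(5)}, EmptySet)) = EmptySet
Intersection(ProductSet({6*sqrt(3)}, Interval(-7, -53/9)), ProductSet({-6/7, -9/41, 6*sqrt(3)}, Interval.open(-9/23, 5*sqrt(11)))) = EmptySet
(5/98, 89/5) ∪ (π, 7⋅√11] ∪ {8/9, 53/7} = (5/98, 7⋅√11]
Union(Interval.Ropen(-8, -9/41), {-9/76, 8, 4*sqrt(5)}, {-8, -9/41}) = Union({-9/76, 8, 4*sqrt(5)}, Interval(-8, -9/41))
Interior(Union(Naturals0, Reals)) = Reals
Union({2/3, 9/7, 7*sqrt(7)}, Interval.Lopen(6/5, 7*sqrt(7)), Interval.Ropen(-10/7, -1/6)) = Union({2/3}, Interval.Ropen(-10/7, -1/6), Interval.Lopen(6/5, 7*sqrt(7)))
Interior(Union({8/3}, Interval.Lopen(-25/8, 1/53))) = Interval.open(-25/8, 1/53)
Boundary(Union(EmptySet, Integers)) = Integers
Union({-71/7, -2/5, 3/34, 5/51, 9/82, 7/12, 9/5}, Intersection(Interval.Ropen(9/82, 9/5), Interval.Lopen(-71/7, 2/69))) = {-71/7, -2/5, 3/34, 5/51, 9/82, 7/12, 9/5}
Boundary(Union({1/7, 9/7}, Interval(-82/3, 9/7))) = {-82/3, 9/7}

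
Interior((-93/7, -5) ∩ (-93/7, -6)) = (-93/7, -6)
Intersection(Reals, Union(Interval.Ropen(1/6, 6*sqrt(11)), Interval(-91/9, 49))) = Interval(-91/9, 49)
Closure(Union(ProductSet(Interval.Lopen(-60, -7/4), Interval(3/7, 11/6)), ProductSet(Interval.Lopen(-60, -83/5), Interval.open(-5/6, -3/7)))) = Union(ProductSet({-60, -83/5}, Interval(-5/6, -3/7)), ProductSet(Interval(-60, -83/5), {-5/6, -3/7}), ProductSet(Interval.Lopen(-60, -83/5), Interval.open(-5/6, -3/7)), ProductSet(Interval(-60, -7/4), Interval(3/7, 11/6)))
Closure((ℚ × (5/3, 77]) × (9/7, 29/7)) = (ℝ × [5/3, 77]) × [9/7, 29/7]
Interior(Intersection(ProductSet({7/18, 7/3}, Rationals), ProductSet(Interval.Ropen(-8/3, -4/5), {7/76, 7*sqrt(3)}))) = EmptySet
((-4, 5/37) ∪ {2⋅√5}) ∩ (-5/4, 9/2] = (-5/4, 5/37) ∪ {2⋅√5}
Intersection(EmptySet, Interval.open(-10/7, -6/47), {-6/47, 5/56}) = EmptySet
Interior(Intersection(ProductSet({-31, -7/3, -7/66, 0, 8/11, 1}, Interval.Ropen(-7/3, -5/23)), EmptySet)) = EmptySet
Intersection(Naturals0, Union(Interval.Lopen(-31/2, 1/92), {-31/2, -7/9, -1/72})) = Range(0, 1, 1)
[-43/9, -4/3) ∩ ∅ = ∅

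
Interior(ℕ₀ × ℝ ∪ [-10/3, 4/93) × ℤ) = ∅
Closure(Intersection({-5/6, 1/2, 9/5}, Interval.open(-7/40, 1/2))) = EmptySet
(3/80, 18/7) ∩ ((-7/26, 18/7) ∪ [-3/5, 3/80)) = (3/80, 18/7)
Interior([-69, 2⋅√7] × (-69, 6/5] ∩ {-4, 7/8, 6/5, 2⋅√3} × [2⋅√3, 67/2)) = ∅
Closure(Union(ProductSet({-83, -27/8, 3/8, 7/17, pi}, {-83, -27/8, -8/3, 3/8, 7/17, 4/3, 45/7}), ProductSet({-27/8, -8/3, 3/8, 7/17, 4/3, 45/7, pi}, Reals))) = Union(ProductSet({-83, -27/8, 3/8, 7/17, pi}, {-83, -27/8, -8/3, 3/8, 7/17, 4/3, 45/7}), ProductSet({-27/8, -8/3, 3/8, 7/17, 4/3, 45/7, pi}, Reals))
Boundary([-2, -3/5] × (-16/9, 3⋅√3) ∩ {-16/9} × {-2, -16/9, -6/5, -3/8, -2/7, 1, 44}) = {-16/9} × {-6/5, -3/8, -2/7, 1}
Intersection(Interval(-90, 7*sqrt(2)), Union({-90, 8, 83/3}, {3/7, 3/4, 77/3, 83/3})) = {-90, 3/7, 3/4, 8}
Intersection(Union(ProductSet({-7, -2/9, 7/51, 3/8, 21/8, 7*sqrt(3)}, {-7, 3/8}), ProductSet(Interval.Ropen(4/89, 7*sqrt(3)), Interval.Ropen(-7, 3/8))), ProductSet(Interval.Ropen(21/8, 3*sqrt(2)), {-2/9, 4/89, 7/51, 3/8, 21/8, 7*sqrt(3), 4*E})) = Union(ProductSet({21/8}, {3/8}), ProductSet(Interval.Ropen(21/8, 3*sqrt(2)), {-2/9, 4/89, 7/51}))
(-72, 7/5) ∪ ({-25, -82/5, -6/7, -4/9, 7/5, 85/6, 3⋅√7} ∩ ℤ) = (-72, 7/5)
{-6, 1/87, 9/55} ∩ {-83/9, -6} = {-6}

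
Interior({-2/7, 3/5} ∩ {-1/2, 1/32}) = ∅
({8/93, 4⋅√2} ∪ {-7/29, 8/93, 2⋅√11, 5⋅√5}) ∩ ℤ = ∅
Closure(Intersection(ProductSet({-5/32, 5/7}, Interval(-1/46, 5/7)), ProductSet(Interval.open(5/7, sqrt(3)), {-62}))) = EmptySet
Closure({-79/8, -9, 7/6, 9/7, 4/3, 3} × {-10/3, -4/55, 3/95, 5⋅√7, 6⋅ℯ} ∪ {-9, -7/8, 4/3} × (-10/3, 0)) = ({-9, -7/8, 4/3} × [-10/3, 0]) ∪ ({-79/8, -9, 7/6, 9/7, 4/3, 3} × {-10/3, -4/55, 3/95, 5⋅√7, 6⋅ℯ})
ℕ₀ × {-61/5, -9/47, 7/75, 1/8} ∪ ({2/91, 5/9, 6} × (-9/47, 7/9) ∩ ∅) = ℕ₀ × {-61/5, -9/47, 7/75, 1/8}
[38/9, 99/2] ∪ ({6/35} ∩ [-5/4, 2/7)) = {6/35} ∪ [38/9, 99/2]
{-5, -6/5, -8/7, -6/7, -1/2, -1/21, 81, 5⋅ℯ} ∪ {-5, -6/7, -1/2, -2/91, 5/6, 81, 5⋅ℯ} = {-5, -6/5, -8/7, -6/7, -1/2, -1/21, -2/91, 5/6, 81, 5⋅ℯ}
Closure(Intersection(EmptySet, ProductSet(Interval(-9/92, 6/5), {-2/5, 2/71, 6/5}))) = EmptySet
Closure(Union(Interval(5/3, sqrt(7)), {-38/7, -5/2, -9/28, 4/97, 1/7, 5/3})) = Union({-38/7, -5/2, -9/28, 4/97, 1/7}, Interval(5/3, sqrt(7)))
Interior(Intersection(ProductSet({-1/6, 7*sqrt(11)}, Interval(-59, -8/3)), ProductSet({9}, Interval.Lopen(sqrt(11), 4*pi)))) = EmptySet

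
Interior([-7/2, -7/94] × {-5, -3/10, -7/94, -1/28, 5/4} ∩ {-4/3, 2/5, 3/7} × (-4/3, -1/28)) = ∅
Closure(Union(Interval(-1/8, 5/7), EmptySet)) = Interval(-1/8, 5/7)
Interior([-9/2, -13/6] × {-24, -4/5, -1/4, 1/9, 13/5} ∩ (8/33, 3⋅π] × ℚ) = ∅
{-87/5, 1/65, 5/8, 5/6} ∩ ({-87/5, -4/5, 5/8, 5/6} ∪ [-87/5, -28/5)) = {-87/5, 5/8, 5/6}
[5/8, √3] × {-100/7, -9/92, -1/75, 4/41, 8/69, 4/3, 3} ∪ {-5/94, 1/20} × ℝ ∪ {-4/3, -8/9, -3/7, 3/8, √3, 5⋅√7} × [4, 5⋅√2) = ({-5/94, 1/20} × ℝ) ∪ ([5/8, √3] × {-100/7, -9/92, -1/75, 4/41, 8/69, 4/3, 3}) ∪ ({-4/3, -8/9, -3/7, 3/8, √3, 5⋅√7} × [4, 5⋅√2))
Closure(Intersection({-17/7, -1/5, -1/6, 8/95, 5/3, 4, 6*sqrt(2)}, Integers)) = {4}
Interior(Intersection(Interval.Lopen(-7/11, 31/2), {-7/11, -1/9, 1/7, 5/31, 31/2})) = EmptySet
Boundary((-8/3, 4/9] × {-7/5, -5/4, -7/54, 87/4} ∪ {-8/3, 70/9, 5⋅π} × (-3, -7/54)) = ([-8/3, 4/9] × {-7/5, -5/4, -7/54, 87/4}) ∪ ({-8/3, 70/9, 5⋅π} × [-3, -7/54])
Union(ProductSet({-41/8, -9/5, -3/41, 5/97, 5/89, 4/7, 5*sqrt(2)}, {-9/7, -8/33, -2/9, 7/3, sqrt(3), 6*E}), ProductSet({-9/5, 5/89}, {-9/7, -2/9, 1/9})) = Union(ProductSet({-9/5, 5/89}, {-9/7, -2/9, 1/9}), ProductSet({-41/8, -9/5, -3/41, 5/97, 5/89, 4/7, 5*sqrt(2)}, {-9/7, -8/33, -2/9, 7/3, sqrt(3), 6*E}))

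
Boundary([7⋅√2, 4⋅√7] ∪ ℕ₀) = {7⋅√2, 4⋅√7} ∪ (ℕ₀ \ (7⋅√2, 4⋅√7))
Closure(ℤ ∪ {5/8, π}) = ℤ ∪ {5/8, π}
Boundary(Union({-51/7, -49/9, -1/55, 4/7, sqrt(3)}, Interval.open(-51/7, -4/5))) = {-51/7, -4/5, -1/55, 4/7, sqrt(3)}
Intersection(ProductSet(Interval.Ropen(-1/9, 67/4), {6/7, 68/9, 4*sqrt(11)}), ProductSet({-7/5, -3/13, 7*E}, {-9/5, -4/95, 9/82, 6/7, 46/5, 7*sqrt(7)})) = EmptySet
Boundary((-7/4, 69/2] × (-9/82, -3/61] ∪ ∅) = ({-7/4, 69/2} × [-9/82, -3/61]) ∪ ([-7/4, 69/2] × {-9/82, -3/61})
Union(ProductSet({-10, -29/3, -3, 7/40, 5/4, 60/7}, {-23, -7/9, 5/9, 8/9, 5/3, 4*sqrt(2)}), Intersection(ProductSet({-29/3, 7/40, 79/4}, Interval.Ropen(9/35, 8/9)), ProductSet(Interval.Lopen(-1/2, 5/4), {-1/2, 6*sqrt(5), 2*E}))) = ProductSet({-10, -29/3, -3, 7/40, 5/4, 60/7}, {-23, -7/9, 5/9, 8/9, 5/3, 4*sqrt(2)})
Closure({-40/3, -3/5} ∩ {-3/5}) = {-3/5}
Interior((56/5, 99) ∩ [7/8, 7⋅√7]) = (56/5, 7⋅√7)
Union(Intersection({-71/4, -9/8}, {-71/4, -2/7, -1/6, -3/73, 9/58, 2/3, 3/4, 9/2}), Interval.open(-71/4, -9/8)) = Interval.Ropen(-71/4, -9/8)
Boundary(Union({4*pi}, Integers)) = Union({4*pi}, Integers)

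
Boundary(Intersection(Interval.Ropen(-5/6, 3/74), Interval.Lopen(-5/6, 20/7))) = {-5/6, 3/74}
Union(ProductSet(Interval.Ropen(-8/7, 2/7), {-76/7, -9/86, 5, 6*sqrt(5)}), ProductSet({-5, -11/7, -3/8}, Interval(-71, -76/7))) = Union(ProductSet({-5, -11/7, -3/8}, Interval(-71, -76/7)), ProductSet(Interval.Ropen(-8/7, 2/7), {-76/7, -9/86, 5, 6*sqrt(5)}))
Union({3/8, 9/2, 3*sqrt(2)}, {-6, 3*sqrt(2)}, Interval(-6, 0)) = Union({3/8, 9/2, 3*sqrt(2)}, Interval(-6, 0))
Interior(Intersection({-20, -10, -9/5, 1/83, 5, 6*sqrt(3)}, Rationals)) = EmptySet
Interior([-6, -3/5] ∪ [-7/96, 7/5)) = (-6, -3/5) ∪ (-7/96, 7/5)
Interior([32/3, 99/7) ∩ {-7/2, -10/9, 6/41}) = ∅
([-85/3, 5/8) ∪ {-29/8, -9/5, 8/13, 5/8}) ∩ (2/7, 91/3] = (2/7, 5/8]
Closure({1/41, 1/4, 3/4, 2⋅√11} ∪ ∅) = {1/41, 1/4, 3/4, 2⋅√11}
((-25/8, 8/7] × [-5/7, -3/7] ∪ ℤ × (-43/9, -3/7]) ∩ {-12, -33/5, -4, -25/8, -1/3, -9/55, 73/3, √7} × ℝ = ({-12, -4} × (-43/9, -3/7]) ∪ ({-1/3, -9/55} × [-5/7, -3/7])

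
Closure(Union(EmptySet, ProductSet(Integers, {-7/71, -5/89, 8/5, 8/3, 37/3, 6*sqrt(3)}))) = ProductSet(Integers, {-7/71, -5/89, 8/5, 8/3, 37/3, 6*sqrt(3)})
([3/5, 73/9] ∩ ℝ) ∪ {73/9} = [3/5, 73/9]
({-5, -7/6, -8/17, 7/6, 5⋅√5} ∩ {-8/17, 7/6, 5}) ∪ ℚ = ℚ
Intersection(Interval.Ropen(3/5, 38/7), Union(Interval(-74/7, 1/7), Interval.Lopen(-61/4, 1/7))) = EmptySet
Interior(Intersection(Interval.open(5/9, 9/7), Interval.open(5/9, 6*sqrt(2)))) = Interval.open(5/9, 9/7)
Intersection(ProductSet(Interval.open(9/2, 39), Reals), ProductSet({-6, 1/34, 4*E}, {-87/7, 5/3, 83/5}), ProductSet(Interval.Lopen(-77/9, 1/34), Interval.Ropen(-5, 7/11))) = EmptySet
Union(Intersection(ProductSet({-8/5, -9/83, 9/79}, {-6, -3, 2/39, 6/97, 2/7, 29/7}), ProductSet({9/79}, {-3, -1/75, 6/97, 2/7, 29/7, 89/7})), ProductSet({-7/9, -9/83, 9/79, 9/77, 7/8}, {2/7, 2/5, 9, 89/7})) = Union(ProductSet({9/79}, {-3, 6/97, 2/7, 29/7}), ProductSet({-7/9, -9/83, 9/79, 9/77, 7/8}, {2/7, 2/5, 9, 89/7}))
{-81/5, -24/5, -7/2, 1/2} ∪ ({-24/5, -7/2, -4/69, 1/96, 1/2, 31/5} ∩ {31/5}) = {-81/5, -24/5, -7/2, 1/2, 31/5}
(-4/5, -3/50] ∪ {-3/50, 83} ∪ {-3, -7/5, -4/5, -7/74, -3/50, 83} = {-3, -7/5, 83} ∪ [-4/5, -3/50]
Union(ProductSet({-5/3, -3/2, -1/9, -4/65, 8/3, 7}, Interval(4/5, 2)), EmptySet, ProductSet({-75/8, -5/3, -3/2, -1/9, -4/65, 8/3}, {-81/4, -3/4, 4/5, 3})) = Union(ProductSet({-75/8, -5/3, -3/2, -1/9, -4/65, 8/3}, {-81/4, -3/4, 4/5, 3}), ProductSet({-5/3, -3/2, -1/9, -4/65, 8/3, 7}, Interval(4/5, 2)))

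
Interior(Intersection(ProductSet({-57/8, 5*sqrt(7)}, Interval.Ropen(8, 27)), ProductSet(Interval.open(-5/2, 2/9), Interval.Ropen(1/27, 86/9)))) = EmptySet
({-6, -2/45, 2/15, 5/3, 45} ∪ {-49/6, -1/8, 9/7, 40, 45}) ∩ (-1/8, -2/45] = {-2/45}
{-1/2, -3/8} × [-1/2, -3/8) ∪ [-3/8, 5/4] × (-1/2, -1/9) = ({-1/2, -3/8} × [-1/2, -3/8)) ∪ ([-3/8, 5/4] × (-1/2, -1/9))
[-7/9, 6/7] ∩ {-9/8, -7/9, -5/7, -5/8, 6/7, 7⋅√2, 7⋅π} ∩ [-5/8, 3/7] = {-5/8}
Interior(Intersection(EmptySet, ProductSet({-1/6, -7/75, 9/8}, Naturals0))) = EmptySet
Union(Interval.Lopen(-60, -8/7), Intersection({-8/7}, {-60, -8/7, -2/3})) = Interval.Lopen(-60, -8/7)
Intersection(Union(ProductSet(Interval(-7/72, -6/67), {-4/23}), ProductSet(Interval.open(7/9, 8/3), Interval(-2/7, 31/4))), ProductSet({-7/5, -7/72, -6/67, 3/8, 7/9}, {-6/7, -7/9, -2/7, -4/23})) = ProductSet({-7/72, -6/67}, {-4/23})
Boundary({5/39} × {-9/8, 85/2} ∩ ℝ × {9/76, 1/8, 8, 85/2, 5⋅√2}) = {5/39} × {85/2}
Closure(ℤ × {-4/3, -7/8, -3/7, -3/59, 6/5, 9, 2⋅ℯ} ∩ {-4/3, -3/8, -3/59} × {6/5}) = ∅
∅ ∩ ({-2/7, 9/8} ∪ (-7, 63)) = ∅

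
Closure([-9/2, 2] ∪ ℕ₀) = [-9/2, 2] ∪ ℕ₀ ∪ (ℕ₀ \ (-9/2, 2))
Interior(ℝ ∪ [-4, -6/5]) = (-∞, ∞)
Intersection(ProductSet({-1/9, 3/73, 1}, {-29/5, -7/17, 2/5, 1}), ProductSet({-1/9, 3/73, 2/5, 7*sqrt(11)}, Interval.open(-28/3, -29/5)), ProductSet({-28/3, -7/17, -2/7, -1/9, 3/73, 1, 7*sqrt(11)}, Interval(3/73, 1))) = EmptySet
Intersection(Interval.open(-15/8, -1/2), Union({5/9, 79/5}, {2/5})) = EmptySet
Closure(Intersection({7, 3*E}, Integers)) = {7}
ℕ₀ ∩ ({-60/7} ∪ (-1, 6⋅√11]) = {0, 1, …, 19}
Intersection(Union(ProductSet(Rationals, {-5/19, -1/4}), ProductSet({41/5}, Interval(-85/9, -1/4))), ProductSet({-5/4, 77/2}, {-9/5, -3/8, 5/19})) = EmptySet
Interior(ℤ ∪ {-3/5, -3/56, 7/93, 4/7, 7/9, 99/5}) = ∅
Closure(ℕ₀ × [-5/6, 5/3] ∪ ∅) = ℕ₀ × [-5/6, 5/3]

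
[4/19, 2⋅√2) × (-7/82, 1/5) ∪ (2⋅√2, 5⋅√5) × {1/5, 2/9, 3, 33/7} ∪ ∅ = ([4/19, 2⋅√2) × (-7/82, 1/5)) ∪ ((2⋅√2, 5⋅√5) × {1/5, 2/9, 3, 33/7})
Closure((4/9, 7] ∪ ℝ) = (-∞, ∞)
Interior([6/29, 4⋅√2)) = (6/29, 4⋅√2)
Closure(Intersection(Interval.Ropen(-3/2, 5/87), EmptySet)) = EmptySet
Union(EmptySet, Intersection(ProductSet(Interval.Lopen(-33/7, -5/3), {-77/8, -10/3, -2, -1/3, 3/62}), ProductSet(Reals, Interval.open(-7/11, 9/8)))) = ProductSet(Interval.Lopen(-33/7, -5/3), {-1/3, 3/62})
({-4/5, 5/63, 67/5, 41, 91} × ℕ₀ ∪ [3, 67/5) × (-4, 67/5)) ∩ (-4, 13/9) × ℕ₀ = {-4/5, 5/63} × ℕ₀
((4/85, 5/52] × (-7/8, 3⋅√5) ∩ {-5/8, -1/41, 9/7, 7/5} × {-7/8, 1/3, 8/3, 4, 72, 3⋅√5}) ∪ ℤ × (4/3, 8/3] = ℤ × (4/3, 8/3]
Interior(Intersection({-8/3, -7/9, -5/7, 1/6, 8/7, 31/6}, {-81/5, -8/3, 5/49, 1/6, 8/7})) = EmptySet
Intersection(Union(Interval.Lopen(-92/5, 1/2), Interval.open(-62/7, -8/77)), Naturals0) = Range(0, 1, 1)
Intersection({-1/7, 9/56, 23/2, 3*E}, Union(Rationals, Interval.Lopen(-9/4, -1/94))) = {-1/7, 9/56, 23/2}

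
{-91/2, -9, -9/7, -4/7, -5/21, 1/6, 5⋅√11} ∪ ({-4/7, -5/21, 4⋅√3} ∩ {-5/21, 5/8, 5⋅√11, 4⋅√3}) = {-91/2, -9, -9/7, -4/7, -5/21, 1/6, 5⋅√11, 4⋅√3}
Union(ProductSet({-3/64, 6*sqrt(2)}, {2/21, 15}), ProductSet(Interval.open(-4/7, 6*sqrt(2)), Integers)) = Union(ProductSet({-3/64, 6*sqrt(2)}, {2/21, 15}), ProductSet(Interval.open(-4/7, 6*sqrt(2)), Integers))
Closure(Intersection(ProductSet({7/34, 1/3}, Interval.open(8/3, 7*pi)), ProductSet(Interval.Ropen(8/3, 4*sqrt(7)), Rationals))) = EmptySet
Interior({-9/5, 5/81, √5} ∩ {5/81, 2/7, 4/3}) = ∅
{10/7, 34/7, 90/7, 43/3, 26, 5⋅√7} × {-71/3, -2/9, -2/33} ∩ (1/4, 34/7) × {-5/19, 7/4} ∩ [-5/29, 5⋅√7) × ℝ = ∅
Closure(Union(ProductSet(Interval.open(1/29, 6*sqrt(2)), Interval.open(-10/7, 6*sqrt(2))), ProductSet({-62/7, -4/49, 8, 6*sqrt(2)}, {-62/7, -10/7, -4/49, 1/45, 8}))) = Union(ProductSet({1/29, 6*sqrt(2)}, Interval(-10/7, 6*sqrt(2))), ProductSet({-62/7, -4/49, 8, 6*sqrt(2)}, {-62/7, -10/7, -4/49, 1/45, 8}), ProductSet(Interval(1/29, 6*sqrt(2)), {-10/7, 6*sqrt(2)}), ProductSet(Interval.open(1/29, 6*sqrt(2)), Interval.open(-10/7, 6*sqrt(2))))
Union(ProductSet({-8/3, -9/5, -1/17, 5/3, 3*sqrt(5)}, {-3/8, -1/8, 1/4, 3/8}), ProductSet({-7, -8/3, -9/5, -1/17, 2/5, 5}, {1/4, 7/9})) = Union(ProductSet({-8/3, -9/5, -1/17, 5/3, 3*sqrt(5)}, {-3/8, -1/8, 1/4, 3/8}), ProductSet({-7, -8/3, -9/5, -1/17, 2/5, 5}, {1/4, 7/9}))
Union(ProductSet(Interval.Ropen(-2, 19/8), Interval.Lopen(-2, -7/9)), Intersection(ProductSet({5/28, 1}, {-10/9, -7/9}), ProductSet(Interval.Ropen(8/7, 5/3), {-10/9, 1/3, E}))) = ProductSet(Interval.Ropen(-2, 19/8), Interval.Lopen(-2, -7/9))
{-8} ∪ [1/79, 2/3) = {-8} ∪ [1/79, 2/3)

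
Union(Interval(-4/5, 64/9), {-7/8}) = Union({-7/8}, Interval(-4/5, 64/9))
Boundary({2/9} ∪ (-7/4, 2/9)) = {-7/4, 2/9}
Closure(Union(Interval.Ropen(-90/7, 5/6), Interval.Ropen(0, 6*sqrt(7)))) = Interval(-90/7, 6*sqrt(7))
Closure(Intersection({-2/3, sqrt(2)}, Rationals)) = {-2/3}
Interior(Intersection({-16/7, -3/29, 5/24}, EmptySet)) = EmptySet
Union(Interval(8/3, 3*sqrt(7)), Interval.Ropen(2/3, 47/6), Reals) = Interval(-oo, oo)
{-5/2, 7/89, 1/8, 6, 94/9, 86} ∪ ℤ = ℤ ∪ {-5/2, 7/89, 1/8, 94/9}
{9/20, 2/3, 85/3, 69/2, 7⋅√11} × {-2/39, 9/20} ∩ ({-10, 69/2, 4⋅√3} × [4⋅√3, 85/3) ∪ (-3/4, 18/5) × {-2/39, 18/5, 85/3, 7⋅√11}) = {9/20, 2/3} × {-2/39}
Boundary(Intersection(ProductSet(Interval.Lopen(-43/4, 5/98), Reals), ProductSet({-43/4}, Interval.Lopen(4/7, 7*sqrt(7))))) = EmptySet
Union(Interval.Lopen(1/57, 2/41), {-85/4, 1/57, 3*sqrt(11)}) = Union({-85/4, 3*sqrt(11)}, Interval(1/57, 2/41))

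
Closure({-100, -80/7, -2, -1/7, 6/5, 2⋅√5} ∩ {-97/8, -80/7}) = {-80/7}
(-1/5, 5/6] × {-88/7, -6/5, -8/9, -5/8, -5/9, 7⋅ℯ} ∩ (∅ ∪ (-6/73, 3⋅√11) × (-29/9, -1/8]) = (-6/73, 5/6] × {-6/5, -8/9, -5/8, -5/9}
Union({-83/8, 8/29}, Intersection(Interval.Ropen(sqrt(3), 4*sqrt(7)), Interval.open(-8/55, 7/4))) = Union({-83/8, 8/29}, Interval.Ropen(sqrt(3), 7/4))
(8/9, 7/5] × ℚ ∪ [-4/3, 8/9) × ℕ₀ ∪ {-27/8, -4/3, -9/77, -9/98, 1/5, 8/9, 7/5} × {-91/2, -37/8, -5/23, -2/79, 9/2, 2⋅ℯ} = ([-4/3, 8/9) × ℕ₀) ∪ ((8/9, 7/5] × ℚ) ∪ ({-27/8, -4/3, -9/77, -9/98, 1/5, 8/9, 7/5} × {-91/2, -37/8, -5/23, -2/79, 9/2, 2⋅ℯ})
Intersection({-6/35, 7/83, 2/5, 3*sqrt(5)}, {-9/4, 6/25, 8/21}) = EmptySet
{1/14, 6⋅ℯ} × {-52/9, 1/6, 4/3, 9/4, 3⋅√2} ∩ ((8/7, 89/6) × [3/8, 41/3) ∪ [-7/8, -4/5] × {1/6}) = ∅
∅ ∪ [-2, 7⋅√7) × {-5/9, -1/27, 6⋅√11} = [-2, 7⋅√7) × {-5/9, -1/27, 6⋅√11}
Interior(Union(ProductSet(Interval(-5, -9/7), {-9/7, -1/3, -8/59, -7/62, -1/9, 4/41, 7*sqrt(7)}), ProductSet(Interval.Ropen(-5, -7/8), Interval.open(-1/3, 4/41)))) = ProductSet(Interval.open(-5, -7/8), Interval.open(-1/3, 4/41))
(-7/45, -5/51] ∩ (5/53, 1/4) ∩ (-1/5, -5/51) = ∅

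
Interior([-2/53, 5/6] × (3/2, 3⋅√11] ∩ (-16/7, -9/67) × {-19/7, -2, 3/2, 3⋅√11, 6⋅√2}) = ∅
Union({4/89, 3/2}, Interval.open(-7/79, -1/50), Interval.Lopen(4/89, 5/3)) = Union(Interval.open(-7/79, -1/50), Interval(4/89, 5/3))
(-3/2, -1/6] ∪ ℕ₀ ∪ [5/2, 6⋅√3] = (-3/2, -1/6] ∪ ℕ₀ ∪ [5/2, 6⋅√3]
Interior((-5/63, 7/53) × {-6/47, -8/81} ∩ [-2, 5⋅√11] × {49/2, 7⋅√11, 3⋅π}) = ∅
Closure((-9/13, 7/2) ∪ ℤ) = ℤ ∪ [-9/13, 7/2]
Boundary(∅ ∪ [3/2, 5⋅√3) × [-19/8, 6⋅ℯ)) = ({3/2, 5⋅√3} × [-19/8, 6⋅ℯ]) ∪ ([3/2, 5⋅√3] × {-19/8, 6⋅ℯ})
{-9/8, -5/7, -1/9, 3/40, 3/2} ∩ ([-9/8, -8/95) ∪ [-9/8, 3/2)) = {-9/8, -5/7, -1/9, 3/40}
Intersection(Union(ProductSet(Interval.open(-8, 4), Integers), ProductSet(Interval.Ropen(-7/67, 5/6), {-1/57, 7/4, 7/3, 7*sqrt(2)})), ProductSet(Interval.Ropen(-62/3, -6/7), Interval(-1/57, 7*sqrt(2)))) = ProductSet(Interval.open(-8, -6/7), Range(0, 10, 1))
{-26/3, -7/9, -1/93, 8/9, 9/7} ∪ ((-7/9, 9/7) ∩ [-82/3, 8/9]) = {-26/3, 9/7} ∪ [-7/9, 8/9]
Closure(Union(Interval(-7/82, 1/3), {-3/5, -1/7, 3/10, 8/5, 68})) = Union({-3/5, -1/7, 8/5, 68}, Interval(-7/82, 1/3))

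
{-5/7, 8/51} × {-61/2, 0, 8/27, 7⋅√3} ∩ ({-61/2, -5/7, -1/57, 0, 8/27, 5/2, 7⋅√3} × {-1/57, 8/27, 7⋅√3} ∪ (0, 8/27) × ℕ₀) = ({8/51} × {0}) ∪ ({-5/7} × {8/27, 7⋅√3})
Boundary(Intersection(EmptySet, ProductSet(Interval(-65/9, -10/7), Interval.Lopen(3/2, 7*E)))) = EmptySet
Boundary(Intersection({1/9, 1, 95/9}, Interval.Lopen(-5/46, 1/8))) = {1/9}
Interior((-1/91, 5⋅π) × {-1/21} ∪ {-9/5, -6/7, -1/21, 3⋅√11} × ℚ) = ∅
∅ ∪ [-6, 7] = [-6, 7]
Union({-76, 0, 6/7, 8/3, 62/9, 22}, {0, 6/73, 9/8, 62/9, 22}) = {-76, 0, 6/73, 6/7, 9/8, 8/3, 62/9, 22}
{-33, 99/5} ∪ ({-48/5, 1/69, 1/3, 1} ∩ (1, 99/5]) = {-33, 99/5}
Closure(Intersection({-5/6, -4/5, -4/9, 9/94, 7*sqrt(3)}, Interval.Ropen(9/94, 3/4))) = {9/94}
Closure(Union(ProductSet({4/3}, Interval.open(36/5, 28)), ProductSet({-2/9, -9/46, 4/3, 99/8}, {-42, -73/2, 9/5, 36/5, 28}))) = Union(ProductSet({4/3}, Interval(36/5, 28)), ProductSet({-2/9, -9/46, 4/3, 99/8}, {-42, -73/2, 9/5, 36/5, 28}))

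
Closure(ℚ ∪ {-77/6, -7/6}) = ℝ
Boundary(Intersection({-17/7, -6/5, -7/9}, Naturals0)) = EmptySet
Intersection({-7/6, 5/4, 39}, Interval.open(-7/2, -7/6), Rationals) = EmptySet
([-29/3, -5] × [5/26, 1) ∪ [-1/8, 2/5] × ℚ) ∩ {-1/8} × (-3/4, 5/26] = {-1/8} × (ℚ ∩ (-3/4, 5/26])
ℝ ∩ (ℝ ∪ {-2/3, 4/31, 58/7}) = ℝ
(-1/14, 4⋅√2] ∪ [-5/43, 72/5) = [-5/43, 72/5)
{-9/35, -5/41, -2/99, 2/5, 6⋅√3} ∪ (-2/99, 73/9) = {-9/35, -5/41, 6⋅√3} ∪ [-2/99, 73/9)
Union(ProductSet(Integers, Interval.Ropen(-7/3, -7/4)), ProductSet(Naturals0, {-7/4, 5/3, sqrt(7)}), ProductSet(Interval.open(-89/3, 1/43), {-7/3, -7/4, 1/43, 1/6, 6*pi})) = Union(ProductSet(Integers, Interval.Ropen(-7/3, -7/4)), ProductSet(Interval.open(-89/3, 1/43), {-7/3, -7/4, 1/43, 1/6, 6*pi}), ProductSet(Naturals0, {-7/4, 5/3, sqrt(7)}))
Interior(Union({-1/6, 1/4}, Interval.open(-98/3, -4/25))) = Interval.open(-98/3, -4/25)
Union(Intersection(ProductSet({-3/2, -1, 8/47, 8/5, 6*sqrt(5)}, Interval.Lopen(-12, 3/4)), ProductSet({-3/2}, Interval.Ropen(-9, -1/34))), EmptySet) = ProductSet({-3/2}, Interval.Ropen(-9, -1/34))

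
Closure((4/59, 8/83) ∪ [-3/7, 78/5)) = [-3/7, 78/5]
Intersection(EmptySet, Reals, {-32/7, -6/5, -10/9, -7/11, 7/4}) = EmptySet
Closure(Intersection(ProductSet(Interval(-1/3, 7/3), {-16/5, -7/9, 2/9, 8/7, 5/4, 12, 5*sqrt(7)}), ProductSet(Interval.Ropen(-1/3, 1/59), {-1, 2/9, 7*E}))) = ProductSet(Interval(-1/3, 1/59), {2/9})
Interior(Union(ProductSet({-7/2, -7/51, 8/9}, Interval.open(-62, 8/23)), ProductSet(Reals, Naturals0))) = EmptySet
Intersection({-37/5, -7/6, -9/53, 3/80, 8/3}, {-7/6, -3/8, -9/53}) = {-7/6, -9/53}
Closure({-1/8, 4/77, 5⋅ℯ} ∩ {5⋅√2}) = ∅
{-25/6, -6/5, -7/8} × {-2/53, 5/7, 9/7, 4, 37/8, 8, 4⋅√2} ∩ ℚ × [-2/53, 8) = {-25/6, -6/5, -7/8} × {-2/53, 5/7, 9/7, 4, 37/8, 4⋅√2}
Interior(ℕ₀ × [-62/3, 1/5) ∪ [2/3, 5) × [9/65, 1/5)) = ((ℕ₀ \ ({2/3} ∪ (ℕ₀ \ (2/3, 5)))) ∪ ({1, 2, 3, 4} \ ℕ₀ \ (2/3, 5)) ∪ ((2/3, 5) \ ℕ₀ \ (2/3, 5)) ∪ (ℕ₀ \ ([2/3, 5] ∪ (ℕ₀ \ (2/3, 5)))) ∪ ({1, 2, …, 5} \ ({2/3} ∪ (ℕ₀ \ (2/3, 5))))) × (9/65, 1/5)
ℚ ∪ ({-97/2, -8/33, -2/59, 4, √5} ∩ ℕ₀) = ℚ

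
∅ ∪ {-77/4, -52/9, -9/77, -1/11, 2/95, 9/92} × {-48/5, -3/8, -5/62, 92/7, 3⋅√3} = {-77/4, -52/9, -9/77, -1/11, 2/95, 9/92} × {-48/5, -3/8, -5/62, 92/7, 3⋅√3}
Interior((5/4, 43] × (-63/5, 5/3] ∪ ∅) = (5/4, 43) × (-63/5, 5/3)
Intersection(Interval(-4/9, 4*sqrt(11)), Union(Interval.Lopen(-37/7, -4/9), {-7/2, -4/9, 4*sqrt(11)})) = {-4/9, 4*sqrt(11)}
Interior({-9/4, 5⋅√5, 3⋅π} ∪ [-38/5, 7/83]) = (-38/5, 7/83)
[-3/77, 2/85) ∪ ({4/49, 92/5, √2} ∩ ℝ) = [-3/77, 2/85) ∪ {4/49, 92/5, √2}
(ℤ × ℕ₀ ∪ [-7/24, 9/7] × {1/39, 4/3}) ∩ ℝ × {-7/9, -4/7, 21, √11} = ℤ × {21}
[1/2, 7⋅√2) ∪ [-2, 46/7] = [-2, 7⋅√2)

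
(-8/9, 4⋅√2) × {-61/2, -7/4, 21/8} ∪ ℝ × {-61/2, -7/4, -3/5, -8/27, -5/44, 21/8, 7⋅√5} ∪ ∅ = ℝ × {-61/2, -7/4, -3/5, -8/27, -5/44, 21/8, 7⋅√5}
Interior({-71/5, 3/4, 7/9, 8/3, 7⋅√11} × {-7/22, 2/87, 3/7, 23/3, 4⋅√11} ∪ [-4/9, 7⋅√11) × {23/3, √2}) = ∅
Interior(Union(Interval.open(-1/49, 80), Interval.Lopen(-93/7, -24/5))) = Union(Interval.open(-93/7, -24/5), Interval.open(-1/49, 80))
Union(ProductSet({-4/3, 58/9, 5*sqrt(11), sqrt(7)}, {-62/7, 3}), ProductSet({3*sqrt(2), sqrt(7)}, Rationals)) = Union(ProductSet({3*sqrt(2), sqrt(7)}, Rationals), ProductSet({-4/3, 58/9, 5*sqrt(11), sqrt(7)}, {-62/7, 3}))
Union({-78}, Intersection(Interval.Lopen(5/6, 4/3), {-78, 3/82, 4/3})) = {-78, 4/3}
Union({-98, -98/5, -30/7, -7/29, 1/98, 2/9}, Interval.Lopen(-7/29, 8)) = Union({-98, -98/5, -30/7}, Interval(-7/29, 8))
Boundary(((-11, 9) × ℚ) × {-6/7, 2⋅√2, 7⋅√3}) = ([-11, 9] × ℝ) × {-6/7, 2⋅√2, 7⋅√3}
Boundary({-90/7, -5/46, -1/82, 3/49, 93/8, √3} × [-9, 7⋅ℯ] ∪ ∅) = {-90/7, -5/46, -1/82, 3/49, 93/8, √3} × [-9, 7⋅ℯ]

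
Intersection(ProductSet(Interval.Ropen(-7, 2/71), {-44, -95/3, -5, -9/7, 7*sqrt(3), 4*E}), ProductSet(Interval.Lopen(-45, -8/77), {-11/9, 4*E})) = ProductSet(Interval(-7, -8/77), {4*E})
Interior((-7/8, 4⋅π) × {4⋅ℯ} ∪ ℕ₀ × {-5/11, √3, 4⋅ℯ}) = ∅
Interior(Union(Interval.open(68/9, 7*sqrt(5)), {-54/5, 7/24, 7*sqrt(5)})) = Interval.open(68/9, 7*sqrt(5))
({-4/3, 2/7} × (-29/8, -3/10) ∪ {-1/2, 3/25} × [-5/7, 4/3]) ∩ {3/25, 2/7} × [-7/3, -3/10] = ({3/25} × [-5/7, -3/10]) ∪ ({2/7} × [-7/3, -3/10))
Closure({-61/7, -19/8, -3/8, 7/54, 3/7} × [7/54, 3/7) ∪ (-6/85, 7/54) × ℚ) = ([-6/85, 7/54] × ℝ) ∪ ({-61/7, -19/8, -3/8, 7/54, 3/7} × [7/54, 3/7])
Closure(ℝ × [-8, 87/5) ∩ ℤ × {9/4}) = ℤ × {9/4}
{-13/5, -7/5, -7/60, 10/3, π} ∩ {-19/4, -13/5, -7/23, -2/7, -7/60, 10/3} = {-13/5, -7/60, 10/3}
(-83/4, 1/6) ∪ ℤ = ℤ ∪ (-83/4, 1/6)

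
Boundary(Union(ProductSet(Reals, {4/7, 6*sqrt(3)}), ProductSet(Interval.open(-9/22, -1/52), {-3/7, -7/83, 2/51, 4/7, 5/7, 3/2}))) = Union(ProductSet(Interval(-9/22, -1/52), {-3/7, -7/83, 2/51, 4/7, 5/7, 3/2}), ProductSet(Reals, {4/7, 6*sqrt(3)}))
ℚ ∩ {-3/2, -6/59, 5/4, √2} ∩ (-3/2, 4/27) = {-6/59}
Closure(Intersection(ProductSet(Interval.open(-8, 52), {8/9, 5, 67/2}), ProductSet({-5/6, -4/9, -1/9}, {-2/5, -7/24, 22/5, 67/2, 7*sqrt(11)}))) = ProductSet({-5/6, -4/9, -1/9}, {67/2})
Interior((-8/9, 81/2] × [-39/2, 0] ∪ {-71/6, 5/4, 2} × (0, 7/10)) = (-8/9, 81/2) × (-39/2, 0)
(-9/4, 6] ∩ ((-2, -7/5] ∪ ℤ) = {-2, -1, …, 6} ∪ [-2, -7/5]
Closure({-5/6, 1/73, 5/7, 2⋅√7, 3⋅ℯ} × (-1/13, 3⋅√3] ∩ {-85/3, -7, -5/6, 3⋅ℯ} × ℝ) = {-5/6, 3⋅ℯ} × [-1/13, 3⋅√3]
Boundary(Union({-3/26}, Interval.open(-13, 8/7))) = {-13, 8/7}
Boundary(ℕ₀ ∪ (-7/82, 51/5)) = {-7/82, 51/5} ∪ (ℕ₀ \ (-7/82, 51/5))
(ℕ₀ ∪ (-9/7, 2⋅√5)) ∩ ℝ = (-9/7, 2⋅√5) ∪ ℕ₀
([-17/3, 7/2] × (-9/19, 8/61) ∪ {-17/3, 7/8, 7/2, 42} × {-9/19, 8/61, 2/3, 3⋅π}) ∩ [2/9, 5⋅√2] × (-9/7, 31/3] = ({7/8, 7/2} × {-9/19, 8/61, 2/3, 3⋅π}) ∪ ([2/9, 7/2] × (-9/19, 8/61))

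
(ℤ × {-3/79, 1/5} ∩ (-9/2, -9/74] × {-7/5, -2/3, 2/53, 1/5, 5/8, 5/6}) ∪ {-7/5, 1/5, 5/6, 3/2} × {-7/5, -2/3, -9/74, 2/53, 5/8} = ({-4, -3, -2, -1} × {1/5}) ∪ ({-7/5, 1/5, 5/6, 3/2} × {-7/5, -2/3, -9/74, 2/53, 5/8})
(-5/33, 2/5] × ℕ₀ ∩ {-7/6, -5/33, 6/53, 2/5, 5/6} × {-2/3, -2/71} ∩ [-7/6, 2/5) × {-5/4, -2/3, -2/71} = ∅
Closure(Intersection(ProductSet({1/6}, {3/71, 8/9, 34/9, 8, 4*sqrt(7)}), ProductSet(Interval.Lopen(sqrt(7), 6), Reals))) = EmptySet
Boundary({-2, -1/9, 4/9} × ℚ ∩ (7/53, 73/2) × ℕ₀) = {4/9} × ℕ₀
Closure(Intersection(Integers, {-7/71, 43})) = {43}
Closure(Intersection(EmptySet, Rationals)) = EmptySet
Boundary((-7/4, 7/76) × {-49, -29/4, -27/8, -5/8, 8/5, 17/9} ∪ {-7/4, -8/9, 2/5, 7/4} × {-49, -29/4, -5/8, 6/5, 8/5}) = ({-7/4, -8/9, 2/5, 7/4} × {-49, -29/4, -5/8, 6/5, 8/5}) ∪ ([-7/4, 7/76] × {-49, -29/4, -27/8, -5/8, 8/5, 17/9})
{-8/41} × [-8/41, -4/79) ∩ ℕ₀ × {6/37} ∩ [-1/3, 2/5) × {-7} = ∅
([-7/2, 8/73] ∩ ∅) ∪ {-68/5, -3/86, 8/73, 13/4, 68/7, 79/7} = {-68/5, -3/86, 8/73, 13/4, 68/7, 79/7}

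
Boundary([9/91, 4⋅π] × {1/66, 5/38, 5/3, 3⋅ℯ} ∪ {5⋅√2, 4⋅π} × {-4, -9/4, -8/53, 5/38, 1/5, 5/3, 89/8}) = ([9/91, 4⋅π] × {1/66, 5/38, 5/3, 3⋅ℯ}) ∪ ({5⋅√2, 4⋅π} × {-4, -9/4, -8/53, 5/38, 1/5, 5/3, 89/8})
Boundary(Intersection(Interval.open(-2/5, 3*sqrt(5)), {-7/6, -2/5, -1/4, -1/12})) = {-1/4, -1/12}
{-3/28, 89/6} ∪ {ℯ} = {-3/28, 89/6, ℯ}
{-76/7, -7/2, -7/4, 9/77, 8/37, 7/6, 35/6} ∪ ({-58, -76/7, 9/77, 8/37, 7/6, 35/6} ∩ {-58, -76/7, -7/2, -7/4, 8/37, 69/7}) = {-58, -76/7, -7/2, -7/4, 9/77, 8/37, 7/6, 35/6}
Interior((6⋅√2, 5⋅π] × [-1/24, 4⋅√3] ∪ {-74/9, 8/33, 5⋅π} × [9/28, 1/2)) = (6⋅√2, 5⋅π) × (-1/24, 4⋅√3)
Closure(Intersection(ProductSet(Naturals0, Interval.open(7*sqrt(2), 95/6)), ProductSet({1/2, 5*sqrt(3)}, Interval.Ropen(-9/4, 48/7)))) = EmptySet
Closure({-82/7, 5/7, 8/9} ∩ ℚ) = {-82/7, 5/7, 8/9}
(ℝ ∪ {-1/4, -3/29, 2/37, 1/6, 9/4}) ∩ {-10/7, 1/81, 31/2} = {-10/7, 1/81, 31/2}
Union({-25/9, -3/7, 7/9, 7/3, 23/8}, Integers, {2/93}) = Union({-25/9, -3/7, 2/93, 7/9, 7/3, 23/8}, Integers)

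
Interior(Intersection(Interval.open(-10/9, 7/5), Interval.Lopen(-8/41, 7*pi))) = Interval.open(-8/41, 7/5)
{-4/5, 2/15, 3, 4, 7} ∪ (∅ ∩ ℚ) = {-4/5, 2/15, 3, 4, 7}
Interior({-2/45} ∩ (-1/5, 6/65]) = ∅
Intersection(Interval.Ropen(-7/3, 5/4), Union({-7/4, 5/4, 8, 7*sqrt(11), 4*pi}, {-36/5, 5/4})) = {-7/4}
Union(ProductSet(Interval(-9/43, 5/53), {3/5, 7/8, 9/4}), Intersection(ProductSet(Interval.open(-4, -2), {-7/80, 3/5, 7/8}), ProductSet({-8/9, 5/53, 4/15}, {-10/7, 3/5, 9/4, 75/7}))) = ProductSet(Interval(-9/43, 5/53), {3/5, 7/8, 9/4})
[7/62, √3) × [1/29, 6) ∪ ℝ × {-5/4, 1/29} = (ℝ × {-5/4, 1/29}) ∪ ([7/62, √3) × [1/29, 6))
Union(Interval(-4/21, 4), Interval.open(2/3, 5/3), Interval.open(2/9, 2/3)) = Interval(-4/21, 4)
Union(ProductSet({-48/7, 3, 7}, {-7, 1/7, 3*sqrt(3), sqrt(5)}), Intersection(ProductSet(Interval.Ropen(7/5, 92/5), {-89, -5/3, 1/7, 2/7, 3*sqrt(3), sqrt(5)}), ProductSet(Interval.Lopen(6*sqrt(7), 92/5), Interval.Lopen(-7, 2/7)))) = Union(ProductSet({-48/7, 3, 7}, {-7, 1/7, 3*sqrt(3), sqrt(5)}), ProductSet(Interval.open(6*sqrt(7), 92/5), {-5/3, 1/7, 2/7}))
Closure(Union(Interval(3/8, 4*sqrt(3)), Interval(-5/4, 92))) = Interval(-5/4, 92)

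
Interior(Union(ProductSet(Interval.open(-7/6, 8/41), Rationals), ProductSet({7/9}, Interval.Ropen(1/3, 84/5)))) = EmptySet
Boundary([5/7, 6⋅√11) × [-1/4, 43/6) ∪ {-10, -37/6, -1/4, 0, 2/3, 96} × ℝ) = ({5/7, 6⋅√11} × [-1/4, 43/6]) ∪ ({-10, -37/6, -1/4, 0, 2/3, 96} × (-∞, ∞)) ∪ ([5/7, 6⋅√11] × {-1/4, 43/6})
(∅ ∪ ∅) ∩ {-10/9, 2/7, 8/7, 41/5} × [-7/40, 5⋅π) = ∅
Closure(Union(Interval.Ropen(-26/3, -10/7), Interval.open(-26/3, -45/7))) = Interval(-26/3, -10/7)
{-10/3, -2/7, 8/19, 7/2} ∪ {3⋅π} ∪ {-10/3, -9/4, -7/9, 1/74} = {-10/3, -9/4, -7/9, -2/7, 1/74, 8/19, 7/2, 3⋅π}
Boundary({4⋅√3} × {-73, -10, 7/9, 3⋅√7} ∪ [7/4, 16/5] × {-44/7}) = ([7/4, 16/5] × {-44/7}) ∪ ({4⋅√3} × {-73, -10, 7/9, 3⋅√7})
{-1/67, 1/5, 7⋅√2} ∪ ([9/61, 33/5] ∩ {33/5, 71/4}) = {-1/67, 1/5, 33/5, 7⋅√2}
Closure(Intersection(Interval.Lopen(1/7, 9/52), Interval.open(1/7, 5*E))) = Interval(1/7, 9/52)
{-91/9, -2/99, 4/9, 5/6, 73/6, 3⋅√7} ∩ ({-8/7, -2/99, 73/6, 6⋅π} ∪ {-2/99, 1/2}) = {-2/99, 73/6}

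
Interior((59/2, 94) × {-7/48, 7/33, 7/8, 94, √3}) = ∅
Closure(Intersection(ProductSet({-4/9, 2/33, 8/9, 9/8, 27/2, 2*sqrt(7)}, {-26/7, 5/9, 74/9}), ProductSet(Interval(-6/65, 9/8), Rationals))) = ProductSet({2/33, 8/9, 9/8}, {-26/7, 5/9, 74/9})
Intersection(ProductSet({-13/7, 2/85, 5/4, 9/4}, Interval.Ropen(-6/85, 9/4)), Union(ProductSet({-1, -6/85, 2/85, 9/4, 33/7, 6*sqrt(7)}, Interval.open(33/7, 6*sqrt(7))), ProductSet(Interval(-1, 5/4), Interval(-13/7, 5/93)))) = ProductSet({2/85, 5/4}, Interval(-6/85, 5/93))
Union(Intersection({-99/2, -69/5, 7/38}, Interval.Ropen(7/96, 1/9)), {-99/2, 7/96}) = {-99/2, 7/96}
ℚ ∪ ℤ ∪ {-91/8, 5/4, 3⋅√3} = ℚ ∪ {3⋅√3}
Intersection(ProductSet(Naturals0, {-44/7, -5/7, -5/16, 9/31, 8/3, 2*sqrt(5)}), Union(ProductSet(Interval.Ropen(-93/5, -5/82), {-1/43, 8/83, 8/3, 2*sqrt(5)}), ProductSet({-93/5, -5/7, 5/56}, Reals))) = EmptySet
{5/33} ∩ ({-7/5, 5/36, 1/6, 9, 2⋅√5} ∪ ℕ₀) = ∅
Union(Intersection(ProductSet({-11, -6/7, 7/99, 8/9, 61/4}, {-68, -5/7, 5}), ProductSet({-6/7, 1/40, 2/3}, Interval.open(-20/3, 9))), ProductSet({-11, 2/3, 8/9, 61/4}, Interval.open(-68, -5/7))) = Union(ProductSet({-6/7}, {-5/7, 5}), ProductSet({-11, 2/3, 8/9, 61/4}, Interval.open(-68, -5/7)))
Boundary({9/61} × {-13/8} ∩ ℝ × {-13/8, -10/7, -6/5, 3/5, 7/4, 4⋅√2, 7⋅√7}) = {9/61} × {-13/8}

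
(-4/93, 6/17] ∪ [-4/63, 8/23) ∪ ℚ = ℚ ∪ [-4/63, 6/17]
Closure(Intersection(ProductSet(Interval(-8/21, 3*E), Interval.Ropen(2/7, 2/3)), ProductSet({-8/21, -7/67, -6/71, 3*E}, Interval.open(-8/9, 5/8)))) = ProductSet({-8/21, -7/67, -6/71, 3*E}, Interval(2/7, 5/8))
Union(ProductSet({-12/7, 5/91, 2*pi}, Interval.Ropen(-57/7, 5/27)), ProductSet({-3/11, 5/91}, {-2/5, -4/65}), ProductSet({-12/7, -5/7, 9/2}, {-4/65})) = Union(ProductSet({-3/11, 5/91}, {-2/5, -4/65}), ProductSet({-12/7, -5/7, 9/2}, {-4/65}), ProductSet({-12/7, 5/91, 2*pi}, Interval.Ropen(-57/7, 5/27)))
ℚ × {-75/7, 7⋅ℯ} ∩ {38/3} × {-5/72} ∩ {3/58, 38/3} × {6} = ∅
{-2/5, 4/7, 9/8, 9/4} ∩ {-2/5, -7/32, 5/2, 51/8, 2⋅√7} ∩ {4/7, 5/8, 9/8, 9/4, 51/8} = ∅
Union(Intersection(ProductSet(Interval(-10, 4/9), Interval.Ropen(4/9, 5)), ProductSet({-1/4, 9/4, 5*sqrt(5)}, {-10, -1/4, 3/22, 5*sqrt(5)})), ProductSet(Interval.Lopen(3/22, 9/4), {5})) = ProductSet(Interval.Lopen(3/22, 9/4), {5})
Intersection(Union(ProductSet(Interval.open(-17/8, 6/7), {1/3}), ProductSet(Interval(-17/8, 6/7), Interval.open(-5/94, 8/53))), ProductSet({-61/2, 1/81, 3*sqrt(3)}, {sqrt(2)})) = EmptySet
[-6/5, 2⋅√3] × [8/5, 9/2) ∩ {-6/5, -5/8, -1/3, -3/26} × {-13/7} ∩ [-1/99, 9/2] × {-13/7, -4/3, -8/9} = ∅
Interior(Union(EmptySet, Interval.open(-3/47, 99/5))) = Interval.open(-3/47, 99/5)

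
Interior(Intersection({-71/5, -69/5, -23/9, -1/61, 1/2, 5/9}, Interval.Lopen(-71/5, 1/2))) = EmptySet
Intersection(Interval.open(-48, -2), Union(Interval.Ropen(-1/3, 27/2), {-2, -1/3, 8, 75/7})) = EmptySet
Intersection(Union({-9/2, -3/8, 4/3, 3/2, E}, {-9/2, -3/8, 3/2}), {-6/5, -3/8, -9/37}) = {-3/8}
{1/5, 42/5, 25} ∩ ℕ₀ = {25}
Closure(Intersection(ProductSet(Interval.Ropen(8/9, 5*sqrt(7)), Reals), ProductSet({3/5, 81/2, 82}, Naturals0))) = EmptySet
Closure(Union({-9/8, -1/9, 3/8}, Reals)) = Reals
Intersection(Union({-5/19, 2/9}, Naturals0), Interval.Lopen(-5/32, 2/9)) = Union({2/9}, Range(0, 1, 1))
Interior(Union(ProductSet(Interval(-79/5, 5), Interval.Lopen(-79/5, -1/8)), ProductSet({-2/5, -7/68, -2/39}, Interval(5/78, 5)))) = ProductSet(Interval.open(-79/5, 5), Interval.open(-79/5, -1/8))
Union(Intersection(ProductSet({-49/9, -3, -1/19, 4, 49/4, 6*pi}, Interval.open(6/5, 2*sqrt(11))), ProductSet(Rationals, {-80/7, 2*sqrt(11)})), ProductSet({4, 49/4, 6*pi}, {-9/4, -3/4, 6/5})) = ProductSet({4, 49/4, 6*pi}, {-9/4, -3/4, 6/5})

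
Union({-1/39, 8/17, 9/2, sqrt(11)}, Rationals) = Union({sqrt(11)}, Rationals)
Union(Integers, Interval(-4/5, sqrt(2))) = Union(Integers, Interval(-4/5, sqrt(2)))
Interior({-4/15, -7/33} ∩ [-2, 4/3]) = ∅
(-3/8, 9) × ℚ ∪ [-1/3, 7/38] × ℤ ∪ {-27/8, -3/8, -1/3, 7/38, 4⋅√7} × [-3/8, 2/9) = ((-3/8, 9) × ℚ) ∪ ({-27/8, -3/8, -1/3, 7/38, 4⋅√7} × [-3/8, 2/9))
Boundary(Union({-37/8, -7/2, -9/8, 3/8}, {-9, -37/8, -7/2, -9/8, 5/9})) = {-9, -37/8, -7/2, -9/8, 3/8, 5/9}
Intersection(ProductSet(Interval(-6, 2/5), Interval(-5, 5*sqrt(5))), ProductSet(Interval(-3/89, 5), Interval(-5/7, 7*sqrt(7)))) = ProductSet(Interval(-3/89, 2/5), Interval(-5/7, 5*sqrt(5)))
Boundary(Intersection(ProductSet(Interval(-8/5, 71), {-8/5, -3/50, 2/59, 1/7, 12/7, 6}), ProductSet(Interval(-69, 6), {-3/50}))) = ProductSet(Interval(-8/5, 6), {-3/50})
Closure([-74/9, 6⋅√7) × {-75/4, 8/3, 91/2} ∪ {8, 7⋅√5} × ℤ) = ({8, 7⋅√5} × ℤ) ∪ ([-74/9, 6⋅√7] × {-75/4, 8/3, 91/2})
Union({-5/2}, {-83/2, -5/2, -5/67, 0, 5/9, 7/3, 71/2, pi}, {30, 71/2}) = {-83/2, -5/2, -5/67, 0, 5/9, 7/3, 30, 71/2, pi}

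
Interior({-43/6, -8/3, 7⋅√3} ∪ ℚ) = ∅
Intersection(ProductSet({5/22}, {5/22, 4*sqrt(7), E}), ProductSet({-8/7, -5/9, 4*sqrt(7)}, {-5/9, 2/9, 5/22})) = EmptySet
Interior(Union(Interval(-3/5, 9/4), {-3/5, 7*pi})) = Interval.open(-3/5, 9/4)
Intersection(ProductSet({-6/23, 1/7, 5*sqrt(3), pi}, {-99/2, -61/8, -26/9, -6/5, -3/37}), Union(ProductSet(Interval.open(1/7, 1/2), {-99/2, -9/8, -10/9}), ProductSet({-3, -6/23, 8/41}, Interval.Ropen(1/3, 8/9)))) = EmptySet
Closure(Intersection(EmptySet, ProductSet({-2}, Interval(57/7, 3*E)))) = EmptySet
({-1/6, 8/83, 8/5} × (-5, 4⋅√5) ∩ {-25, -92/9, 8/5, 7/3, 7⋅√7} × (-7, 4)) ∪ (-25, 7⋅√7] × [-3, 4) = ({8/5} × (-5, 4)) ∪ ((-25, 7⋅√7] × [-3, 4))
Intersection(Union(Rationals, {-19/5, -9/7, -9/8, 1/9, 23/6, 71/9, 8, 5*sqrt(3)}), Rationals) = Rationals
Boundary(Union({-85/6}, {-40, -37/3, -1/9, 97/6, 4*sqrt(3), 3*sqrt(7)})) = {-40, -85/6, -37/3, -1/9, 97/6, 4*sqrt(3), 3*sqrt(7)}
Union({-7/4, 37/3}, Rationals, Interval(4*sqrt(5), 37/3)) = Union(Interval(4*sqrt(5), 37/3), Rationals)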